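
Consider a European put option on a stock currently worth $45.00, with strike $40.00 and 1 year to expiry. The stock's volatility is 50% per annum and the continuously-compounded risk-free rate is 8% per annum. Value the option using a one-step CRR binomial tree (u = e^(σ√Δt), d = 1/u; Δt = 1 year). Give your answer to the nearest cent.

CRR parameters: u = e^(σ√Δt) = e^(0.5·√1) = 1.6487, d = 1/u = 0.6065
Per-period rate: rΔt = 0.08·1 = 0.08, so R = e^0.08 = 1.0833
Risk-neutral probability p = (e^0.08 − 0.6065)/(1.6487 − 0.6065) = 0.4768/1.0422 = 0.4575
Terminal stock prices: S_u = 74.19, S_d = 27.29
Terminal payoffs (K − S): max(-34.19, 0) = 0, max(12.71, 0) = 12.71
Node 0 (S = 45): V_0 = e^(−0.08)·[0.4575·0.0000 + 0.5425·12.7061] = 6.3636

$6.36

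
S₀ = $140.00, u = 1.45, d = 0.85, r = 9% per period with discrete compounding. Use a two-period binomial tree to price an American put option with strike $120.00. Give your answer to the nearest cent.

Risk-neutral probability p = (1 + 0.09 − 0.85)/(1.45 − 0.85) = 0.2400/0.6000 = 0.4000
Terminal stock prices: S_uu = 294.4, S_ud = 172.5, S_dd = 101.1
Terminal payoffs (K − S): max(-174.4, 0) = 0, max(-52.55, 0) = 0, max(18.85, 0) = 18.85
Node u (S = 203): continuation = 1/1.09·[0.4000·0.0000 + 0.6000·0.0000] = 0.0000; exercise value = 0.0000 ≤ continuation, so V_u = 0.0000
Node d (S = 119): continuation = 1/1.09·[0.4000·0.0000 + 0.6000·18.8500] = 10.3761; exercise value = 1.0000 ≤ continuation, so V_d = 10.3761
Node 0 (S = 140): continuation = 1/1.09·[0.4000·0.0000 + 0.6000·10.3761] = 5.7116; exercise value = 0.0000 ≤ continuation, so V_0 = 5.7116

$5.71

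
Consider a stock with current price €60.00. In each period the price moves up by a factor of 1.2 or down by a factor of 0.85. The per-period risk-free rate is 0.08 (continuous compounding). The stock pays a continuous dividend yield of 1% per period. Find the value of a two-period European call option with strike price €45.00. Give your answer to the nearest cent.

€20.65

Per-period risk-free factor R = e^0.08 = 1.0833; dividend-adjusted growth = e^(0.08−0.01) = 1.0725.
Risk-neutral probability p = (1.0725 − 0.85)/(1.2 − 0.85) = 0.2225/0.3500 = 0.6357
Terminal stock prices: S_uu = 86.4, S_ud = 61.2, S_dd = 43.35
Terminal payoffs (S − K): max(41.4, 0) = 41.4, max(16.2, 0) = 16.2, max(-1.65, 0) = 0
Node u (S = 72): V_u = e^(−0.08)·[0.6357·41.4000 + 0.3643·16.2000] = 29.7434
Node d (S = 51): V_d = e^(−0.08)·[0.6357·16.2000 + 0.3643·0.0000] = 9.5071
Node 0 (S = 60): V_0 = e^(−0.08)·[0.6357·29.7434 + 0.3643·9.5071] = 20.6520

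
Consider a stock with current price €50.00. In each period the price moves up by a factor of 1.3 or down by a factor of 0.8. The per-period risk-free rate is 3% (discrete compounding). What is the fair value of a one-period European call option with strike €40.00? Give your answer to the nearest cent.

Risk-neutral probability p = (1 + 0.03 − 0.8)/(1.3 − 0.8) = 0.2300/0.5000 = 0.4600
Terminal stock prices: S_u = 65, S_d = 40
Terminal payoffs (S − K): max(25, 0) = 25, max(0, 0) = 0
Node 0 (S = 50): V_0 = 1/1.03·[0.4600·25.0000 + 0.5400·0.0000] = 11.1650

€11.17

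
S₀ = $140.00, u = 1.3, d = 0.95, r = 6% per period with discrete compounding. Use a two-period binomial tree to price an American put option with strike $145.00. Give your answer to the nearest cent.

Risk-neutral probability p = (1 + 0.06 − 0.95)/(1.3 − 0.95) = 0.1100/0.3500 = 0.3143
Terminal stock prices: S_uu = 236.6, S_ud = 172.9, S_dd = 126.3
Terminal payoffs (K − S): max(-91.6, 0) = 0, max(-27.9, 0) = 0, max(18.65, 0) = 18.65
Node u (S = 182): continuation = 1/1.06·[0.3143·0.0000 + 0.6857·0.0000] = 0.0000; exercise value = 0.0000 ≤ continuation, so V_u = 0.0000
Node d (S = 133): continuation = 1/1.06·[0.3143·0.0000 + 0.6857·18.6500] = 12.0647; exercise value = 12.0000 ≤ continuation, so V_d = 12.0647
Node 0 (S = 140): continuation = 1/1.06·[0.3143·0.0000 + 0.6857·12.0647] = 7.8047; exercise value = 5.0000 ≤ continuation, so V_0 = 7.8047

$7.80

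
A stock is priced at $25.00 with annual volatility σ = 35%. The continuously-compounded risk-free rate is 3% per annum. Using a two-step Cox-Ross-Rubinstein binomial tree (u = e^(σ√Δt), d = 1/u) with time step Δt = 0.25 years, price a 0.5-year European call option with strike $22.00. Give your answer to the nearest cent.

$4.51

CRR parameters: u = e^(σ√Δt) = e^(0.35·√0.25) = 1.1912, d = 1/u = 0.8395
Per-period rate: rΔt = 0.03·0.25 = 0.0075, so R = e^0.0075 = 1.0075
Risk-neutral probability p = (e^0.0075 − 0.8395)/(1.1912 − 0.8395) = 0.1681/0.3518 = 0.4778
Terminal stock prices: S_uu = 35.48, S_ud = 25, S_dd = 17.62
Terminal payoffs (S − K): max(13.48, 0) = 13.48, max(3, 0) = 3, max(-4.383, 0) = 0
Node u (S = 29.78): V_u = e^(−0.0075)·[0.4778·13.4767 + 0.5222·3.0000] = 7.9455
Node d (S = 20.99): V_d = e^(−0.0075)·[0.4778·3.0000 + 0.5222·0.0000] = 1.4226
Node 0 (S = 25): V_0 = e^(−0.0075)·[0.4778·7.9455 + 0.5222·1.4226] = 4.5051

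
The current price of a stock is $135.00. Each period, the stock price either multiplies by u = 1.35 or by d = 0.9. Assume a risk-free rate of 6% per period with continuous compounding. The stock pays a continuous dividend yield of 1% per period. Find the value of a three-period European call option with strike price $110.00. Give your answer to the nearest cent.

$41.96

Per-period risk-free factor R = e^0.06 = 1.0618; dividend-adjusted growth = e^(0.06−0.01) = 1.0513.
Risk-neutral probability p = (1.0513 − 0.9)/(1.35 − 0.9) = 0.1513/0.4500 = 0.3362
Terminal stock prices: S_uuu = 332.2, S_uud = 221.4, S_udd = 147.6, S_ddd = 98.42
Terminal payoffs (S − K): max(222.2, 0) = 222.2, max(111.4, 0) = 111.4, max(37.62, 0) = 37.62, max(-11.58, 0) = 0
Node uu (S = 246): V_uu = e^(−0.06)·[0.3362·222.1506 + 0.6638·111.4338] = 139.9953
Node ud (S = 164): V_ud = e^(−0.06)·[0.3362·111.4338 + 0.6638·37.6225] = 58.7988
Node dd (S = 109.4): V_dd = e^(−0.06)·[0.3362·37.6225 + 0.6638·0.0000] = 11.9106
Node u (S = 182.2): V_u = e^(−0.06)·[0.3362·139.9953 + 0.6638·58.7988] = 81.0800
Node d (S = 121.5): V_d = e^(−0.06)·[0.3362·58.7988 + 0.6638·11.9106] = 26.0609
Node 0 (S = 135): V_0 = e^(−0.06)·[0.3362·81.0800 + 0.6638·26.0609] = 41.9613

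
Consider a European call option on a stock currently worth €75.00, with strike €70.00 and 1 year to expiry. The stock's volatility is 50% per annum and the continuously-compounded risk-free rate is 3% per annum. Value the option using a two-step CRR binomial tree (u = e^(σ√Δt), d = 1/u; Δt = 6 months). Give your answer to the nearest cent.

€17.35

CRR parameters: u = e^(σ√Δt) = e^(0.5·√0.5) = 1.4241, d = 1/u = 0.7022
Per-period rate: rΔt = 0.03·0.5 = 0.015, so R = e^0.015 = 1.0151
Risk-neutral probability p = (e^0.015 − 0.7022)/(1.4241 − 0.7022) = 0.3129/0.7219 = 0.4335
Terminal stock prices: S_uu = 152.1, S_ud = 75, S_dd = 36.98
Terminal payoffs (S − K): max(82.11, 0) = 82.11, max(5, 0) = 5, max(-33.02, 0) = 0
Node u (S = 106.8): V_u = e^(−0.015)·[0.4335·82.1086 + 0.5665·5.0000] = 37.8511
Node d (S = 52.66): V_d = e^(−0.015)·[0.4335·5.0000 + 0.5665·0.0000] = 2.1350
Node 0 (S = 75): V_0 = e^(−0.015)·[0.4335·37.8511 + 0.5665·2.1350] = 17.3541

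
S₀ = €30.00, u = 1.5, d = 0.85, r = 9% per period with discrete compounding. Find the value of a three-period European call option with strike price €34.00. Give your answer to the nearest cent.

€7.27

Risk-neutral probability p = (1 + 0.09 − 0.85)/(1.5 − 0.85) = 0.2400/0.6500 = 0.3692
Terminal stock prices: S_uuu = 101.2, S_uud = 57.38, S_udd = 32.51, S_ddd = 18.42
Terminal payoffs (S − K): max(67.25, 0) = 67.25, max(23.38, 0) = 23.38, max(-1.488, 0) = 0, max(-15.58, 0) = 0
Node uu (S = 67.5): V_uu = 1/1.09·[0.3692·67.2500 + 0.6308·23.3750] = 36.3073
Node ud (S = 38.25): V_ud = 1/1.09·[0.3692·23.3750 + 0.6308·0.0000] = 7.9181
Node dd (S = 21.67): V_dd = 1/1.09·[0.3692·0.0000 + 0.6308·0.0000] = 0.0000
Node u (S = 45): V_u = 1/1.09·[0.3692·36.3073 + 0.6308·7.9181] = 16.8810
Node d (S = 25.5): V_d = 1/1.09·[0.3692·7.9181 + 0.6308·0.0000] = 2.6822
Node 0 (S = 30): V_0 = 1/1.09·[0.3692·16.8810 + 0.6308·2.6822] = 7.2705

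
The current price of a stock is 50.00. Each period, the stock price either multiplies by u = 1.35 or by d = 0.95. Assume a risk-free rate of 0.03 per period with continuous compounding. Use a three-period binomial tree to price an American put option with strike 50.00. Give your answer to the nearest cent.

3.32

Risk-neutral probability p = (e^0.03 − 0.95)/(1.35 − 0.95) = 0.0805/0.4000 = 0.2011
Terminal stock prices: S_uuu = 123, S_uud = 86.57, S_udd = 60.92, S_ddd = 42.87
Terminal payoffs (K − S): max(-73.02, 0) = 0, max(-36.57, 0) = 0, max(-10.92, 0) = 0, max(7.131, 0) = 7.131
Node uu (S = 91.13): continuation = e^(−0.03)·[0.2011·0.0000 + 0.7989·0.0000] = 0.0000; exercise value = 0.0000 ≤ continuation, so V_uu = 0.0000
Node ud (S = 64.12): continuation = e^(−0.03)·[0.2011·0.0000 + 0.7989·0.0000] = 0.0000; exercise value = 0.0000 ≤ continuation, so V_ud = 0.0000
Node dd (S = 45.12): continuation = e^(−0.03)·[0.2011·0.0000 + 0.7989·7.1313] = 5.5285; exercise value = 4.8750 ≤ continuation, so V_dd = 5.5285
Node u (S = 67.5): continuation = e^(−0.03)·[0.2011·0.0000 + 0.7989·0.0000] = 0.0000; exercise value = 0.0000 ≤ continuation, so V_u = 0.0000
Node d (S = 47.5): continuation = e^(−0.03)·[0.2011·0.0000 + 0.7989·5.5285] = 4.2860; exercise value = 2.5000 ≤ continuation, so V_d = 4.2860
Node 0 (S = 50): continuation = e^(−0.03)·[0.2011·0.0000 + 0.7989·4.2860] = 3.3227; exercise value = 0.0000 ≤ continuation, so V_0 = 3.3227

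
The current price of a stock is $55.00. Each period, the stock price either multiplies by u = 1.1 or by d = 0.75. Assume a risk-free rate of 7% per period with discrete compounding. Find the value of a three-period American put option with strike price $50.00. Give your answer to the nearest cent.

$1.02

Risk-neutral probability p = (1 + 0.07 − 0.75)/(1.1 − 0.75) = 0.3200/0.3500 = 0.9143
Terminal stock prices: S_uuu = 73.21, S_uud = 49.91, S_udd = 34.03, S_ddd = 23.2
Terminal payoffs (K − S): max(-23.21, 0) = 0, max(0.0875, 0) = 0.0875, max(15.97, 0) = 15.97, max(26.8, 0) = 26.8
Node uu (S = 66.55): continuation = 1/1.07·[0.9143·0.0000 + 0.0857·0.0875] = 0.0070; exercise value = 0.0000 ≤ continuation, so V_uu = 0.0070
Node ud (S = 45.38): continuation = 1/1.07·[0.9143·0.0875 + 0.0857·15.9687] = 1.3540; exercise value = 4.6250 > continuation, so V_ud = 4.6250 (exercise)
Node dd (S = 30.94): continuation = 1/1.07·[0.9143·15.9687 + 0.0857·26.7969] = 15.7915; exercise value = 19.0625 > continuation, so V_dd = 19.0625 (exercise)
Node u (S = 60.5): continuation = 1/1.07·[0.9143·0.0070 + 0.0857·4.6250] = 0.3765; exercise value = 0.0000 ≤ continuation, so V_u = 0.3765
Node d (S = 41.25): continuation = 1/1.07·[0.9143·4.6250 + 0.0857·19.0625] = 5.4790; exercise value = 8.7500 > continuation, so V_d = 8.7500 (exercise)
Node 0 (S = 55): continuation = 1/1.07·[0.9143·0.3765 + 0.0857·8.7500] = 1.0226; exercise value = 0.0000 ≤ continuation, so V_0 = 1.0226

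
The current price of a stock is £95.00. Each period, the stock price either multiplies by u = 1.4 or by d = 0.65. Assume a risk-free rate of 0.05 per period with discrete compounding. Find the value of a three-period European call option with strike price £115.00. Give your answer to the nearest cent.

£21.17

Risk-neutral probability p = (1 + 0.05 − 0.65)/(1.4 − 0.65) = 0.4000/0.7500 = 0.5333
Terminal stock prices: S_uuu = 260.7, S_uud = 121, S_udd = 56.19, S_ddd = 26.09
Terminal payoffs (S − K): max(145.7, 0) = 145.7, max(6.03, 0) = 6.03, max(-58.81, 0) = 0, max(-88.91, 0) = 0
Node uu (S = 186.2): V_uu = 1/1.05·[0.5333·145.6800 + 0.4667·6.0300] = 76.6762
Node ud (S = 86.45): V_ud = 1/1.05·[0.5333·6.0300 + 0.4667·0.0000] = 3.0629
Node dd (S = 40.14): V_dd = 1/1.05·[0.5333·0.0000 + 0.4667·0.0000] = 0.0000
Node u (S = 133): V_u = 1/1.05·[0.5333·76.6762 + 0.4667·3.0629] = 40.3079
Node d (S = 61.75): V_d = 1/1.05·[0.5333·3.0629 + 0.4667·0.0000] = 1.5557
Node 0 (S = 95): V_0 = 1/1.05·[0.5333·40.3079 + 0.4667·1.5557] = 21.1653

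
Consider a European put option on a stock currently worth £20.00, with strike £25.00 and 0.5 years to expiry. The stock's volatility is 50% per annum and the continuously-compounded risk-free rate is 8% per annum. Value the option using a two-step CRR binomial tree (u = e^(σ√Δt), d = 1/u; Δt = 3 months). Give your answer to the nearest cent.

£5.77

CRR parameters: u = e^(σ√Δt) = e^(0.5·√0.25) = 1.2840, d = 1/u = 0.7788
Per-period rate: rΔt = 0.08·0.25 = 0.02, so R = e^0.02 = 1.0202
Risk-neutral probability p = (e^0.02 − 0.7788)/(1.2840 − 0.7788) = 0.2414/0.5052 = 0.4778
Terminal stock prices: S_uu = 32.97, S_ud = 20, S_dd = 12.13
Terminal payoffs (K − S): max(-7.974, 0) = 0, max(5, 0) = 5, max(12.87, 0) = 12.87
Node u (S = 25.68): V_u = e^(−0.02)·[0.4778·0.0000 + 0.5222·5.0000] = 2.5593
Node d (S = 15.58): V_d = e^(−0.02)·[0.4778·5.0000 + 0.5222·12.8694] = 8.9290
Node 0 (S = 20): V_0 = e^(−0.02)·[0.4778·2.5593 + 0.5222·8.9290] = 5.7689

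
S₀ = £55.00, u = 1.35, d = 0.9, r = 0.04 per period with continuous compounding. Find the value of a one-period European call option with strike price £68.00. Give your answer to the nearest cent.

£1.88

Risk-neutral probability p = (e^0.04 − 0.9)/(1.35 − 0.9) = 0.1408/0.4500 = 0.3129
Terminal stock prices: S_u = 74.25, S_d = 49.5
Terminal payoffs (S − K): max(6.25, 0) = 6.25, max(-18.5, 0) = 0
Node 0 (S = 55): V_0 = e^(−0.04)·[0.3129·6.2500 + 0.6871·0.0000] = 1.8790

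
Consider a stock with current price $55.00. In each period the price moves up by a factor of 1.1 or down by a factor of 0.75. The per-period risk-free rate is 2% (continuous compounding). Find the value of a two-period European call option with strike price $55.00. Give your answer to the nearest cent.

$6.61

Risk-neutral probability p = (e^0.02 − 0.75)/(1.1 − 0.75) = 0.2702/0.3500 = 0.7720
Terminal stock prices: S_uu = 66.55, S_ud = 45.38, S_dd = 30.94
Terminal payoffs (S − K): max(11.55, 0) = 11.55, max(-9.625, 0) = 0, max(-24.06, 0) = 0
Node u (S = 60.5): V_u = e^(−0.02)·[0.7720·11.5500 + 0.2280·0.0000] = 8.7401
Node d (S = 41.25): V_d = e^(−0.02)·[0.7720·0.0000 + 0.2280·0.0000] = 0.0000
Node 0 (S = 55): V_0 = e^(−0.02)·[0.7720·8.7401 + 0.2280·0.0000] = 6.6138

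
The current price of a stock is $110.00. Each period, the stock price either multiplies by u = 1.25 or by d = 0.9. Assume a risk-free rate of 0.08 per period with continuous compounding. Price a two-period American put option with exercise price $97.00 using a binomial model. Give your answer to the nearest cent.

$1.53

Risk-neutral probability p = (e^0.08 − 0.9)/(1.25 − 0.9) = 0.1833/0.3500 = 0.5237
Terminal stock prices: S_uu = 171.9, S_ud = 123.8, S_dd = 89.1
Terminal payoffs (K − S): max(-74.88, 0) = 0, max(-26.75, 0) = 0, max(7.9, 0) = 7.9
Node u (S = 137.5): continuation = e^(−0.08)·[0.5237·0.0000 + 0.4763·0.0000] = 0.0000; exercise value = 0.0000 ≤ continuation, so V_u = 0.0000
Node d (S = 99): continuation = e^(−0.08)·[0.5237·0.0000 + 0.4763·7.9000] = 3.4736; exercise value = 0.0000 ≤ continuation, so V_d = 3.4736
Node 0 (S = 110): continuation = e^(−0.08)·[0.5237·0.0000 + 0.4763·3.4736] = 1.5274; exercise value = 0.0000 ≤ continuation, so V_0 = 1.5274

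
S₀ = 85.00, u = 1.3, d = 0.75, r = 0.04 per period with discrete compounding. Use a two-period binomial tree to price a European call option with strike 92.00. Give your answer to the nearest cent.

13.28

Risk-neutral probability p = (1 + 0.04 − 0.75)/(1.3 − 0.75) = 0.2900/0.5500 = 0.5273
Terminal stock prices: S_uu = 143.7, S_ud = 82.88, S_dd = 47.81
Terminal payoffs (S − K): max(51.65, 0) = 51.65, max(-9.125, 0) = 0, max(-44.19, 0) = 0
Node u (S = 110.5): V_u = 1/1.04·[0.5273·51.6500 + 0.4727·0.0000] = 26.1862
Node d (S = 63.75): V_d = 1/1.04·[0.5273·0.0000 + 0.4727·0.0000] = 0.0000
Node 0 (S = 85): V_0 = 1/1.04·[0.5273·26.1862 + 0.4727·0.0000] = 13.2762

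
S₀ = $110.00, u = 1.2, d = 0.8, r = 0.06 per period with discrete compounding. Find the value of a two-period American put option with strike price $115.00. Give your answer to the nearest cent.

$10.82

Risk-neutral probability p = (1 + 0.06 − 0.8)/(1.2 − 0.8) = 0.2600/0.4000 = 0.6500
Terminal stock prices: S_uu = 158.4, S_ud = 105.6, S_dd = 70.4
Terminal payoffs (K − S): max(-43.4, 0) = 0, max(9.4, 0) = 9.4, max(44.6, 0) = 44.6
Node u (S = 132): continuation = 1/1.06·[0.6500·0.0000 + 0.3500·9.4000] = 3.1038; exercise value = 0.0000 ≤ continuation, so V_u = 3.1038
Node d (S = 88): continuation = 1/1.06·[0.6500·9.4000 + 0.3500·44.6000] = 20.4906; exercise value = 27.0000 > continuation, so V_d = 27.0000 (exercise)
Node 0 (S = 110): continuation = 1/1.06·[0.6500·3.1038 + 0.3500·27.0000] = 10.8184; exercise value = 5.0000 ≤ continuation, so V_0 = 10.8184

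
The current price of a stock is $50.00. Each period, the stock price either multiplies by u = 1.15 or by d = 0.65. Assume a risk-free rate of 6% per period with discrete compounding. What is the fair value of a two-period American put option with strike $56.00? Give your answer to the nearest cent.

Risk-neutral probability p = (1 + 0.06 − 0.65)/(1.15 − 0.65) = 0.4100/0.5000 = 0.8200
Terminal stock prices: S_uu = 66.12, S_ud = 37.38, S_dd = 21.13
Terminal payoffs (K − S): max(-10.12, 0) = 0, max(18.62, 0) = 18.62, max(34.88, 0) = 34.88
Node u (S = 57.5): continuation = 1/1.06·[0.8200·0.0000 + 0.1800·18.6250] = 3.1627; exercise value = 0.0000 ≤ continuation, so V_u = 3.1627
Node d (S = 32.5): continuation = 1/1.06·[0.8200·18.6250 + 0.1800·34.8750] = 20.3302; exercise value = 23.5000 > continuation, so V_d = 23.5000 (exercise)
Node 0 (S = 50): continuation = 1/1.06·[0.8200·3.1627 + 0.1800·23.5000] = 6.4372; exercise value = 6.0000 ≤ continuation, so V_0 = 6.4372

$6.44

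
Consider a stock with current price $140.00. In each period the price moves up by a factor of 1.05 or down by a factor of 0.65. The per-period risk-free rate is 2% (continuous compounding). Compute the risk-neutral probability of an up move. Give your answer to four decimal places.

Risk-neutral probability p = (e^0.02 − 0.65)/(1.05 − 0.65) = 0.3702/0.4000 = 0.9255

p = 0.9255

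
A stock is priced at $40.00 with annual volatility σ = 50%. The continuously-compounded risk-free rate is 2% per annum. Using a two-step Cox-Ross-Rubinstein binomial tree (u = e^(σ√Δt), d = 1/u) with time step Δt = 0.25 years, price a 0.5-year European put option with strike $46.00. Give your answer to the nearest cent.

CRR parameters: u = e^(σ√Δt) = e^(0.5·√0.25) = 1.2840, d = 1/u = 0.7788
Per-period rate: rΔt = 0.02·0.25 = 0.005, so R = e^0.005 = 1.0050
Risk-neutral probability p = (e^0.005 − 0.7788)/(1.2840 − 0.7788) = 0.2262/0.5052 = 0.4477
Terminal stock prices: S_uu = 65.95, S_ud = 40, S_dd = 24.26
Terminal payoffs (K − S): max(-19.95, 0) = 0, max(6, 0) = 6, max(21.74, 0) = 21.74
Node u (S = 51.36): V_u = e^(−0.005)·[0.4477·0.0000 + 0.5523·6.0000] = 3.2970
Node d (S = 31.15): V_d = e^(−0.005)·[0.4477·6.0000 + 0.5523·21.7388] = 14.6185
Node 0 (S = 40): V_0 = e^(−0.005)·[0.4477·3.2970 + 0.5523·14.6185] = 9.5018

$9.50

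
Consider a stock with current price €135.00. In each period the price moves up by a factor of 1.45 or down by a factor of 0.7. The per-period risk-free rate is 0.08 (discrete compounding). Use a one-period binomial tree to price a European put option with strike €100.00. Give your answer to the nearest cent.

Risk-neutral probability p = (1 + 0.08 − 0.7)/(1.45 − 0.7) = 0.3800/0.7500 = 0.5067
Terminal stock prices: S_u = 195.8, S_d = 94.5
Terminal payoffs (K − S): max(-95.75, 0) = 0, max(5.5, 0) = 5.5
Node 0 (S = 135): V_0 = 1/1.08·[0.5067·0.0000 + 0.4933·5.5000] = 2.5123

€2.51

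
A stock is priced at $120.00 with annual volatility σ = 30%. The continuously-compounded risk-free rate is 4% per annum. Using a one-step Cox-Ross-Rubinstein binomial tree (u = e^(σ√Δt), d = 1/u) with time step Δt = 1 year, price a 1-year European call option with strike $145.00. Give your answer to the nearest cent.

$8.04

CRR parameters: u = e^(σ√Δt) = e^(0.3·√1) = 1.3499, d = 1/u = 0.7408
Per-period rate: rΔt = 0.04·1 = 0.04, so R = e^0.04 = 1.0408
Risk-neutral probability p = (e^0.04 − 0.7408)/(1.3499 − 0.7408) = 0.3000/0.6090 = 0.4926
Terminal stock prices: S_u = 162, S_d = 88.9
Terminal payoffs (S − K): max(16.98, 0) = 16.98, max(-56.1, 0) = 0
Node 0 (S = 120): V_0 = e^(−0.04)·[0.4926·16.9831 + 0.5074·0.0000] = 8.0373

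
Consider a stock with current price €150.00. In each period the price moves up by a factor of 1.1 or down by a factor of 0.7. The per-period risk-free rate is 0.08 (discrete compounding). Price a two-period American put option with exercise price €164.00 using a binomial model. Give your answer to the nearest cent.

Risk-neutral probability p = (1 + 0.08 − 0.7)/(1.1 − 0.7) = 0.3800/0.4000 = 0.9500
Terminal stock prices: S_uu = 181.5, S_ud = 115.5, S_dd = 73.5
Terminal payoffs (K − S): max(-17.5, 0) = 0, max(48.5, 0) = 48.5, max(90.5, 0) = 90.5
Node u (S = 165): continuation = 1/1.08·[0.9500·0.0000 + 0.0500·48.5000] = 2.2454; exercise value = 0.0000 ≤ continuation, so V_u = 2.2454
Node d (S = 105): continuation = 1/1.08·[0.9500·48.5000 + 0.0500·90.5000] = 46.8519; exercise value = 59.0000 > continuation, so V_d = 59.0000 (exercise)
Node 0 (S = 150): continuation = 1/1.08·[0.9500·2.2454 + 0.0500·59.0000] = 4.7066; exercise value = 14.0000 > continuation, so V_0 = 14.0000 (exercise)

€14.00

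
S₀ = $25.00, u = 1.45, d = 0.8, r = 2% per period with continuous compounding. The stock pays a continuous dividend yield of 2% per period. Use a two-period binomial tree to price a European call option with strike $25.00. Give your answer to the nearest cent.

$4.14

Per-period risk-free factor R = e^0.02 = 1.0202; dividend-adjusted growth = e^(0.02−0.02) = 1.0000.
Risk-neutral probability p = (1.0000 − 0.8)/(1.45 − 0.8) = 0.2000/0.6500 = 0.3077
Terminal stock prices: S_uu = 52.56, S_ud = 29, S_dd = 16
Terminal payoffs (S − K): max(27.56, 0) = 27.56, max(4, 0) = 4, max(-9, 0) = 0
Node u (S = 36.25): V_u = e^(−0.02)·[0.3077·27.5625 + 0.6923·4.0000] = 11.0272
Node d (S = 20): V_d = e^(−0.02)·[0.3077·4.0000 + 0.6923·0.0000] = 1.2064
Node 0 (S = 25): V_0 = e^(−0.02)·[0.3077·11.0272 + 0.6923·1.2064] = 4.1445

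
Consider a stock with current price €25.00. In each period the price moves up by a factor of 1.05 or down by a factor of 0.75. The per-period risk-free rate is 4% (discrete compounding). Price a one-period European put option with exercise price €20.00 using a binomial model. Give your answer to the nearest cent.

Risk-neutral probability p = (1 + 0.04 − 0.75)/(1.05 − 0.75) = 0.2900/0.3000 = 0.9667
Terminal stock prices: S_u = 26.25, S_d = 18.75
Terminal payoffs (K − S): max(-6.25, 0) = 0, max(1.25, 0) = 1.25
Node 0 (S = 25): V_0 = 1/1.04·[0.9667·0.0000 + 0.0333·1.2500] = 0.0401

€0.04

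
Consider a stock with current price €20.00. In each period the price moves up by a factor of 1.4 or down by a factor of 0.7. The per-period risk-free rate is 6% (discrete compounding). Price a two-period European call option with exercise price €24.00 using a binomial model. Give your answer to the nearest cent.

€3.58

Risk-neutral probability p = (1 + 0.06 − 0.7)/(1.4 − 0.7) = 0.3600/0.7000 = 0.5143
Terminal stock prices: S_uu = 39.2, S_ud = 19.6, S_dd = 9.8
Terminal payoffs (S − K): max(15.2, 0) = 15.2, max(-4.4, 0) = 0, max(-14.2, 0) = 0
Node u (S = 28): V_u = 1/1.06·[0.5143·15.2000 + 0.4857·0.0000] = 7.3747
Node d (S = 14): V_d = 1/1.06·[0.5143·0.0000 + 0.4857·0.0000] = 0.0000
Node 0 (S = 20): V_0 = 1/1.06·[0.5143·7.3747 + 0.4857·0.0000] = 3.5780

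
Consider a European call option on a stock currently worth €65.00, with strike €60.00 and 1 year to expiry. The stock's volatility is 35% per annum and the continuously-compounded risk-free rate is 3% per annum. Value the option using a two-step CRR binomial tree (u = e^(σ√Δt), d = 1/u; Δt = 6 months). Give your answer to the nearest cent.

CRR parameters: u = e^(σ√Δt) = e^(0.35·√0.5) = 1.2808, d = 1/u = 0.7808
Per-period rate: rΔt = 0.03·0.5 = 0.015, so R = e^0.015 = 1.0151
Risk-neutral probability p = (e^0.015 − 0.7808)/(1.2808 − 0.7808) = 0.2344/0.5000 = 0.4687
Terminal stock prices: S_uu = 106.6, S_ud = 65, S_dd = 39.62
Terminal payoffs (S − K): max(46.63, 0) = 46.63, max(5, 0) = 5, max(-20.38, 0) = 0
Node u (S = 83.25): V_u = e^(−0.015)·[0.4687·46.6297 + 0.5313·5.0000] = 24.1455
Node d (S = 50.75): V_d = e^(−0.015)·[0.4687·5.0000 + 0.5313·0.0000] = 2.3084
Node 0 (S = 65): V_0 = e^(−0.015)·[0.4687·24.1455 + 0.5313·2.3084] = 12.3560

€12.36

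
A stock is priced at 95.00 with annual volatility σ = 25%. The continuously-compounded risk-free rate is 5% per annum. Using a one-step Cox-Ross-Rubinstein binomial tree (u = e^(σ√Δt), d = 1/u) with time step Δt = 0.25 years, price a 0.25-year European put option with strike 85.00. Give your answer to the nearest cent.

0.55

CRR parameters: u = e^(σ√Δt) = e^(0.25·√0.25) = 1.1331, d = 1/u = 0.8825
Per-period rate: rΔt = 0.05·0.25 = 0.0125, so R = e^0.0125 = 1.0126
Risk-neutral probability p = (e^0.0125 − 0.8825)/(1.1331 − 0.8825) = 0.1301/0.2507 = 0.5190
Terminal stock prices: S_u = 107.6, S_d = 83.84
Terminal payoffs (K − S): max(-22.65, 0) = 0, max(1.163, 0) = 1.163
Node 0 (S = 95): V_0 = e^(−0.0125)·[0.5190·0.0000 + 0.4810·1.1628] = 0.5524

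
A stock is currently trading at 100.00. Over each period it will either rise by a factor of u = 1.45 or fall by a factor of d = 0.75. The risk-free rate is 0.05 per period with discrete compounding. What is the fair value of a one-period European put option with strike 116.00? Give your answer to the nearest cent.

22.31

Risk-neutral probability p = (1 + 0.05 − 0.75)/(1.45 − 0.75) = 0.3000/0.7000 = 0.4286
Terminal stock prices: S_u = 145, S_d = 75
Terminal payoffs (K − S): max(-29, 0) = 0, max(41, 0) = 41
Node 0 (S = 100): V_0 = 1/1.05·[0.4286·0.0000 + 0.5714·41.0000] = 22.3129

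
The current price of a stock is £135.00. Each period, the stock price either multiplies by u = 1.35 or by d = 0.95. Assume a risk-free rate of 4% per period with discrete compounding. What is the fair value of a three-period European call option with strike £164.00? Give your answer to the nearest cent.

Risk-neutral probability p = (1 + 0.04 − 0.95)/(1.35 − 0.95) = 0.0900/0.4000 = 0.2250
Terminal stock prices: S_uuu = 332.2, S_uud = 233.7, S_udd = 164.5, S_ddd = 115.7
Terminal payoffs (S − K): max(168.2, 0) = 168.2, max(69.74, 0) = 69.74, max(0.4806, 0) = 0.4806, max(-48.25, 0) = 0
Node uu (S = 246): V_uu = 1/1.04·[0.2250·168.1506 + 0.7750·69.7356] = 88.3452
Node ud (S = 173.1): V_ud = 1/1.04·[0.2250·69.7356 + 0.7750·0.4806] = 15.4452
Node dd (S = 121.8): V_dd = 1/1.04·[0.2250·0.4806 + 0.7750·0.0000] = 0.1040
Node u (S = 182.2): V_u = 1/1.04·[0.2250·88.3452 + 0.7750·15.4452] = 30.6228
Node d (S = 128.2): V_d = 1/1.04·[0.2250·15.4452 + 0.7750·0.1040] = 3.4190
Node 0 (S = 135): V_0 = 1/1.04·[0.2250·30.6228 + 0.7750·3.4190] = 9.1729

£9.17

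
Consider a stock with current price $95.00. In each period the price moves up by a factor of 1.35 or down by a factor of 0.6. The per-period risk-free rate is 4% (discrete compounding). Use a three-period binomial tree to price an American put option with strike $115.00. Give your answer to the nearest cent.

$32.99

Risk-neutral probability p = (1 + 0.04 − 0.6)/(1.35 − 0.6) = 0.4400/0.7500 = 0.5867
Terminal stock prices: S_uuu = 233.7, S_uud = 103.9, S_udd = 46.17, S_ddd = 20.52
Terminal payoffs (K − S): max(-118.7, 0) = 0, max(11.12, 0) = 11.12, max(68.83, 0) = 68.83, max(94.48, 0) = 94.48
Node uu (S = 173.1): continuation = 1/1.04·[0.5867·0.0000 + 0.4133·11.1175] = 4.4185; exercise value = 0.0000 ≤ continuation, so V_uu = 4.4185
Node ud (S = 76.95): continuation = 1/1.04·[0.5867·11.1175 + 0.4133·68.8300] = 33.6269; exercise value = 38.0500 > continuation, so V_ud = 38.0500 (exercise)
Node dd (S = 34.2): continuation = 1/1.04·[0.5867·68.8300 + 0.4133·94.4800] = 76.3769; exercise value = 80.8000 > continuation, so V_dd = 80.8000 (exercise)
Node u (S = 128.2): continuation = 1/1.04·[0.5867·4.4185 + 0.4133·38.0500] = 17.6149; exercise value = 0.0000 ≤ continuation, so V_u = 17.6149
Node d (S = 57): continuation = 1/1.04·[0.5867·38.0500 + 0.4133·80.8000] = 53.5769; exercise value = 58.0000 > continuation, so V_d = 58.0000 (exercise)
Node 0 (S = 95): continuation = 1/1.04·[0.5867·17.6149 + 0.4133·58.0000] = 32.9879; exercise value = 20.0000 ≤ continuation, so V_0 = 32.9879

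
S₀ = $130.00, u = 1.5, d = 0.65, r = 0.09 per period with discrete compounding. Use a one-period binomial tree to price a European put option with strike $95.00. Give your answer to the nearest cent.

$4.65

Risk-neutral probability p = (1 + 0.09 − 0.65)/(1.5 − 0.65) = 0.4400/0.8500 = 0.5176
Terminal stock prices: S_u = 195, S_d = 84.5
Terminal payoffs (K − S): max(-100, 0) = 0, max(10.5, 0) = 10.5
Node 0 (S = 130): V_0 = 1/1.09·[0.5176·0.0000 + 0.4824·10.5000] = 4.6465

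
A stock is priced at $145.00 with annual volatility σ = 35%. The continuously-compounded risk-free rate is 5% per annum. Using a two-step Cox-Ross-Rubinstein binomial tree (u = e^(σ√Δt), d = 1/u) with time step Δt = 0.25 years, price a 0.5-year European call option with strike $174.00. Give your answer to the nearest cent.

$7.50

CRR parameters: u = e^(σ√Δt) = e^(0.35·√0.25) = 1.1912, d = 1/u = 0.8395
Per-period rate: rΔt = 0.05·0.25 = 0.0125, so R = e^0.0125 = 1.0126
Risk-neutral probability p = (e^0.0125 − 0.8395)/(1.1912 − 0.8395) = 0.1731/0.3518 = 0.4921
Terminal stock prices: S_uu = 205.8, S_ud = 145, S_dd = 102.2
Terminal payoffs (S − K): max(31.76, 0) = 31.76, max(-29, 0) = 0, max(-71.82, 0) = 0
Node u (S = 172.7): V_u = e^(−0.0125)·[0.4921·31.7648 + 0.5079·0.0000] = 15.4378
Node d (S = 121.7): V_d = e^(−0.0125)·[0.4921·0.0000 + 0.5079·0.0000] = 0.0000
Node 0 (S = 145): V_0 = e^(−0.0125)·[0.4921·15.4378 + 0.5079·0.0000] = 7.5028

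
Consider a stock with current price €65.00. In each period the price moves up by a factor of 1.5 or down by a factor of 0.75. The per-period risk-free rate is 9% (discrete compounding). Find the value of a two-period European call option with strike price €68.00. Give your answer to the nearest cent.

€15.67

Risk-neutral probability p = (1 + 0.09 − 0.75)/(1.5 − 0.75) = 0.3400/0.7500 = 0.4533
Terminal stock prices: S_uu = 146.2, S_ud = 73.12, S_dd = 36.56
Terminal payoffs (S − K): max(78.25, 0) = 78.25, max(5.125, 0) = 5.125, max(-31.44, 0) = 0
Node u (S = 97.5): V_u = 1/1.09·[0.4533·78.2500 + 0.5467·5.1250] = 35.1147
Node d (S = 48.75): V_d = 1/1.09·[0.4533·5.1250 + 0.5467·0.0000] = 2.1315
Node 0 (S = 65): V_0 = 1/1.09·[0.4533·35.1147 + 0.5467·2.1315] = 15.6733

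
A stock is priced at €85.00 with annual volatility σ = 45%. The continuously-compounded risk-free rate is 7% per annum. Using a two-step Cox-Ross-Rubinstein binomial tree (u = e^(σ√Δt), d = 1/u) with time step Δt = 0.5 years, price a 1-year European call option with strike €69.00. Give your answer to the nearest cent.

€26.81

CRR parameters: u = e^(σ√Δt) = e^(0.45·√0.5) = 1.3746, d = 1/u = 0.7275
Per-period rate: rΔt = 0.07·0.5 = 0.035, so R = e^0.035 = 1.0356
Risk-neutral probability p = (e^0.035 − 0.7275)/(1.3746 − 0.7275) = 0.3082/0.6472 = 0.4762
Terminal stock prices: S_uu = 160.6, S_ud = 85, S_dd = 44.98
Terminal payoffs (S − K): max(91.62, 0) = 91.62, max(16, 0) = 16, max(-24.02, 0) = 0
Node u (S = 116.8): V_u = e^(−0.035)·[0.4762·91.6210 + 0.5238·16.0000] = 50.2183
Node d (S = 61.83): V_d = e^(−0.035)·[0.4762·16.0000 + 0.5238·0.0000] = 7.3564
Node 0 (S = 85): V_0 = e^(−0.035)·[0.4762·50.2183 + 0.5238·7.3564] = 26.8103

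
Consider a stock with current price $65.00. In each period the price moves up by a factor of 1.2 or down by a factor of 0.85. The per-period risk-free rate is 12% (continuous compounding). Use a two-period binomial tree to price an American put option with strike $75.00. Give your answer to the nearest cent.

Risk-neutral probability p = (e^0.12 − 0.85)/(1.2 − 0.85) = 0.2775/0.3500 = 0.7928
Terminal stock prices: S_uu = 93.6, S_ud = 66.3, S_dd = 46.96
Terminal payoffs (K − S): max(-18.6, 0) = 0, max(8.7, 0) = 8.7, max(28.04, 0) = 28.04
Node u (S = 78): continuation = e^(−0.12)·[0.7928·0.0000 + 0.2072·8.7000] = 1.5984; exercise value = 0.0000 ≤ continuation, so V_u = 1.5984
Node d (S = 55.25): continuation = e^(−0.12)·[0.7928·8.7000 + 0.2072·28.0375] = 11.2690; exercise value = 19.7500 > continuation, so V_d = 19.7500 (exercise)
Node 0 (S = 65): continuation = e^(−0.12)·[0.7928·1.5984 + 0.2072·19.7500] = 4.7526; exercise value = 10.0000 > continuation, so V_0 = 10.0000 (exercise)

$10.00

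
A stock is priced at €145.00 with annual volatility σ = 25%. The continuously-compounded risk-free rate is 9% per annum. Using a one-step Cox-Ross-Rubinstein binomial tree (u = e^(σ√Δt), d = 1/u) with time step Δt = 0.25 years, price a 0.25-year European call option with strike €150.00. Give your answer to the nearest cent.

€7.83

CRR parameters: u = e^(σ√Δt) = e^(0.25·√0.25) = 1.1331, d = 1/u = 0.8825
Per-period rate: rΔt = 0.09·0.25 = 0.0225, so R = e^0.0225 = 1.0228
Risk-neutral probability p = (e^0.0225 − 0.8825)/(1.1331 − 0.8825) = 0.1403/0.2507 = 0.5596
Terminal stock prices: S_u = 164.3, S_d = 128
Terminal payoffs (S − K): max(14.31, 0) = 14.31, max(-22.04, 0) = 0
Node 0 (S = 145): V_0 = e^(−0.0225)·[0.5596·14.3065 + 0.4404·0.0000] = 7.8274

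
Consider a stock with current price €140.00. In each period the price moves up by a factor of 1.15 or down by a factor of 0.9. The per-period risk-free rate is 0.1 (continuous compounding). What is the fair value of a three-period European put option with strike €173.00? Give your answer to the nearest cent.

€4.51

Risk-neutral probability p = (e^0.1 − 0.9)/(1.15 − 0.9) = 0.2052/0.2500 = 0.8207
Terminal stock prices: S_uuu = 212.9, S_uud = 166.6, S_udd = 130.4, S_ddd = 102.1
Terminal payoffs (K − S): max(-39.92, 0) = 0, max(6.365, 0) = 6.365, max(42.59, 0) = 42.59, max(70.94, 0) = 70.94
Node uu (S = 185.1): V_uu = e^(−0.1)·[0.8207·0.0000 + 0.1793·6.3650] = 1.0327
Node ud (S = 144.9): V_ud = e^(−0.1)·[0.8207·6.3650 + 0.1793·42.5900] = 11.6369
Node dd (S = 113.4): V_dd = e^(−0.1)·[0.8207·42.5900 + 0.1793·70.9400] = 43.1369
Node u (S = 161): V_u = e^(−0.1)·[0.8207·1.0327 + 0.1793·11.6369] = 2.6550
Node d (S = 126): V_d = e^(−0.1)·[0.8207·11.6369 + 0.1793·43.1369] = 15.6404
Node 0 (S = 140): V_0 = e^(−0.1)·[0.8207·2.6550 + 0.1793·15.6404] = 4.5093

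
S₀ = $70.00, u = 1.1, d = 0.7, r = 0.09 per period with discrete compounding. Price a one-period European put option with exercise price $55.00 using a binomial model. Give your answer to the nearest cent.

Risk-neutral probability p = (1 + 0.09 − 0.7)/(1.1 − 0.7) = 0.3900/0.4000 = 0.9750
Terminal stock prices: S_u = 77, S_d = 49
Terminal payoffs (K − S): max(-22, 0) = 0, max(6, 0) = 6
Node 0 (S = 70): V_0 = 1/1.09·[0.9750·0.0000 + 0.0250·6.0000] = 0.1376

$0.14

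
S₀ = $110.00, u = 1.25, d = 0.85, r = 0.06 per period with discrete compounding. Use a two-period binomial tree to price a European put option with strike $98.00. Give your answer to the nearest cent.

Risk-neutral probability p = (1 + 0.06 − 0.85)/(1.25 − 0.85) = 0.2100/0.4000 = 0.5250
Terminal stock prices: S_uu = 171.9, S_ud = 116.9, S_dd = 79.47
Terminal payoffs (K − S): max(-73.88, 0) = 0, max(-18.88, 0) = 0, max(18.53, 0) = 18.53
Node u (S = 137.5): V_u = 1/1.06·[0.5250·0.0000 + 0.4750·0.0000] = 0.0000
Node d (S = 93.5): V_d = 1/1.06·[0.5250·0.0000 + 0.4750·18.5250] = 8.3013
Node 0 (S = 110): V_0 = 1/1.06·[0.5250·0.0000 + 0.4750·8.3013] = 3.7199

$3.72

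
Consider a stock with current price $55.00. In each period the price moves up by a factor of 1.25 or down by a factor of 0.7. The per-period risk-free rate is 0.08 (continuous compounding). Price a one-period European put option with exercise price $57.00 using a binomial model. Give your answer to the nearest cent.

Risk-neutral probability p = (e^0.08 − 0.7)/(1.25 − 0.7) = 0.3833/0.5500 = 0.6969
Terminal stock prices: S_u = 68.75, S_d = 38.5
Terminal payoffs (K − S): max(-11.75, 0) = 0, max(18.5, 0) = 18.5
Node 0 (S = 55): V_0 = e^(−0.08)·[0.6969·0.0000 + 0.3031·18.5000] = 5.1765

$5.18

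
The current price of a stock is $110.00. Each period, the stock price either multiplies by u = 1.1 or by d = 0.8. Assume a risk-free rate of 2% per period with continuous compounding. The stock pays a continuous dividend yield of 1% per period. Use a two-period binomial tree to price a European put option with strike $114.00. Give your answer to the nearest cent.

Per-period risk-free factor R = e^0.02 = 1.0202; dividend-adjusted growth = e^(0.02−0.01) = 1.0101.
Risk-neutral probability p = (1.0101 − 0.8)/(1.1 − 0.8) = 0.2101/0.3000 = 0.7002
Terminal stock prices: S_uu = 133.1, S_ud = 96.8, S_dd = 70.4
Terminal payoffs (K − S): max(-19.1, 0) = 0, max(17.2, 0) = 17.2, max(43.6, 0) = 43.6
Node u (S = 121): V_u = e^(−0.02)·[0.7002·0.0000 + 0.2998·17.2000] = 5.0550
Node d (S = 88): V_d = e^(−0.02)·[0.7002·17.2000 + 0.2998·43.6000] = 24.6183
Node 0 (S = 110): V_0 = e^(−0.02)·[0.7002·5.0550 + 0.2998·24.6183] = 10.7045

$10.70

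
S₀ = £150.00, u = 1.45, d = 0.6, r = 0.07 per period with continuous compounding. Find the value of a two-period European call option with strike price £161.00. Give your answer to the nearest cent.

£41.47

Risk-neutral probability p = (e^0.07 − 0.6)/(1.45 − 0.6) = 0.4725/0.8500 = 0.5559
Terminal stock prices: S_uu = 315.4, S_ud = 130.5, S_dd = 54
Terminal payoffs (S − K): max(154.4, 0) = 154.4, max(-30.5, 0) = 0, max(-107, 0) = 0
Node u (S = 217.5): V_u = e^(−0.07)·[0.5559·154.3750 + 0.4441·0.0000] = 80.0141
Node d (S = 90): V_d = e^(−0.07)·[0.5559·0.0000 + 0.4441·0.0000] = 0.0000
Node 0 (S = 150): V_0 = e^(−0.07)·[0.5559·80.0141 + 0.4441·0.0000] = 41.4722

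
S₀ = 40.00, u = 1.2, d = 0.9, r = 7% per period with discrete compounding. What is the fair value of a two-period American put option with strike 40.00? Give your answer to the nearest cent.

Risk-neutral probability p = (1 + 0.07 − 0.9)/(1.2 − 0.9) = 0.1700/0.3000 = 0.5667
Terminal stock prices: S_uu = 57.6, S_ud = 43.2, S_dd = 32.4
Terminal payoffs (K − S): max(-17.6, 0) = 0, max(-3.2, 0) = 0, max(7.6, 0) = 7.6
Node u (S = 48): continuation = 1/1.07·[0.5667·0.0000 + 0.4333·0.0000] = 0.0000; exercise value = 0.0000 ≤ continuation, so V_u = 0.0000
Node d (S = 36): continuation = 1/1.07·[0.5667·0.0000 + 0.4333·7.6000] = 3.0779; exercise value = 4.0000 > continuation, so V_d = 4.0000 (exercise)
Node 0 (S = 40): continuation = 1/1.07·[0.5667·0.0000 + 0.4333·4.0000] = 1.6199; exercise value = 0.0000 ≤ continuation, so V_0 = 1.6199

1.62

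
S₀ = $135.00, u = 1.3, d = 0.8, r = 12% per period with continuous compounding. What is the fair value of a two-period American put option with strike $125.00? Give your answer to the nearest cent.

Risk-neutral probability p = (e^0.12 − 0.8)/(1.3 − 0.8) = 0.3275/0.5000 = 0.6550
Terminal stock prices: S_uu = 228.2, S_ud = 140.4, S_dd = 86.4
Terminal payoffs (K − S): max(-103.2, 0) = 0, max(-15.4, 0) = 0, max(38.6, 0) = 38.6
Node u (S = 175.5): continuation = e^(−0.12)·[0.6550·0.0000 + 0.3450·0.0000] = 0.0000; exercise value = 0.0000 ≤ continuation, so V_u = 0.0000
Node d (S = 108): continuation = e^(−0.12)·[0.6550·0.0000 + 0.3450·38.6000] = 11.8113; exercise value = 17.0000 > continuation, so V_d = 17.0000 (exercise)
Node 0 (S = 135): continuation = e^(−0.12)·[0.6550·0.0000 + 0.3450·17.0000] = 5.2019; exercise value = 0.0000 ≤ continuation, so V_0 = 5.2019

$5.20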